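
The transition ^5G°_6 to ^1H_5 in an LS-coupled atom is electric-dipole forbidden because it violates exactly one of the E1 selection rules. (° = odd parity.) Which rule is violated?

Initial level: S=2, L=4, J=6, parity odd. Final level: S=0, L=5, J=5, parity even.
ΔJ = 0, ±1 (not J=0↔0): J: 6 → 5, ΔJ = -1 — ✓.
ΔL = 0, ±1 (not L=0↔0): L: 4 → 5, ΔL = +1 — ✓.
ΔS = 0: S: 2 → 0 — ✗.
Parity must change: odd → even — ✓.

the ΔS = 0 rule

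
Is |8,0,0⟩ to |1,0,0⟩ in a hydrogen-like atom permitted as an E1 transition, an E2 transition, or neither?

Δl = 0 − 0 = +0; l_i + l_f = 0.
Δm_l = +0.
E1 (Δl = ±1, |Δm_l| ≤ 1): not satisfied.
E2 (Δl = 0,±2, l_i+l_f ≥ 2, |Δm_l| ≤ 2): not satisfied.

neither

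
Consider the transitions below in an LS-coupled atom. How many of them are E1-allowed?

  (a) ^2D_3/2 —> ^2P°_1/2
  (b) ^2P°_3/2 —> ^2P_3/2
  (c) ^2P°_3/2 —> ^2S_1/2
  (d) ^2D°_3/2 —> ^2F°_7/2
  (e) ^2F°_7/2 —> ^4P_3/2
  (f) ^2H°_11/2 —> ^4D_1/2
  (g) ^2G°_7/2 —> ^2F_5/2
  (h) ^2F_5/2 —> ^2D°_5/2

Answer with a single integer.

5

(a) allowed
(b) allowed
(c) allowed
(d) forbidden (parity, ΔJ fail)
(e) forbidden (ΔS, ΔL, ΔJ fail)
(f) forbidden (ΔS, ΔL, ΔJ fail)
(g) allowed
(h) allowed
Total allowed: 5 of 8.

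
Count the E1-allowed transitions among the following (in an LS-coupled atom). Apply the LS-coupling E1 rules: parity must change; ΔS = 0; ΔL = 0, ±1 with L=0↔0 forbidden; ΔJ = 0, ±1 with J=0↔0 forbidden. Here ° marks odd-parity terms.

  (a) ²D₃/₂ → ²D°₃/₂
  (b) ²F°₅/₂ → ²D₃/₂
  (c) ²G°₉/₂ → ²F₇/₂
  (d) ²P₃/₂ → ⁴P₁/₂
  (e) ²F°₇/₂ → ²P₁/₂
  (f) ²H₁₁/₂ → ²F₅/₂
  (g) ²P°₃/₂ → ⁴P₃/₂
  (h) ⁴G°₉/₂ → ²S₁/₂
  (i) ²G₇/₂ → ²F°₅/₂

4

(a) allowed
(b) allowed
(c) allowed
(d) forbidden (parity, ΔS fail)
(e) forbidden (ΔL, ΔJ fail)
(f) forbidden (parity, ΔL, ΔJ fail)
(g) forbidden (ΔS fails)
(h) forbidden (ΔS, ΔL, ΔJ fail)
(i) allowed
Total allowed: 4 of 9.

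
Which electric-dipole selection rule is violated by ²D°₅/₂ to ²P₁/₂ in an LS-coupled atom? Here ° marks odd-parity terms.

Reading off the term symbols: S 1/2→1/2, L 2→1, J 5/2→1/2, parity odd→even.
Parity must change: odd → even — ✓.
ΔS = 0: S: 1/2 → 1/2 — ✓.
ΔL = 0, ±1 (not L=0↔0): L: 2 → 1, ΔL = -1 — ✓.
ΔJ = 0, ±1 (not J=0↔0): J: 5/2 → 1/2, ΔJ = -2 — ✗.

the ΔJ = 0, ±1 rule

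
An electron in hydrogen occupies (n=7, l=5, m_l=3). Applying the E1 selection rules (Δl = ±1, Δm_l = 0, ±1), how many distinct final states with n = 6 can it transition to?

E1 requires Δl = ±1, so l_f ∈ {4, 6}; with 0 ≤ l_f ≤ n_f−1 = 5, the allowed l_f values are {4}.
For l_f = 4: m_f ∈ {m_i−1, m_i, m_i+1} ∩ [−4, 4] = {2, 3, 4} → 3 states.
Total: 3.

3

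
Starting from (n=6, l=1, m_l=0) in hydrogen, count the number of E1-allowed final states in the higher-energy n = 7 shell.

4

E1 requires Δl = ±1, so l_f ∈ {0, 2}; with 0 ≤ l_f ≤ n_f−1 = 6, the allowed l_f values are {0, 2}.
For l_f = 0: m_f ∈ {m_i−1, m_i, m_i+1} ∩ [−0, 0] = {0} → 1 state.
For l_f = 2: m_f ∈ {m_i−1, m_i, m_i+1} ∩ [−2, 2] = {-1, 0, 1} → 3 states.
Total: 4.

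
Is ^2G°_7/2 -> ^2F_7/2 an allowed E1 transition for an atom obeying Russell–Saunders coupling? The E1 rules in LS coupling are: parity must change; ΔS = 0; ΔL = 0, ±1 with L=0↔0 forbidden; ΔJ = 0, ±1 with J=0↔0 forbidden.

allowed

Initial level: S=1/2, L=4, J=7/2, parity odd. Final level: S=1/2, L=3, J=7/2, parity even.
Parity must change: odd → even — ✓.
ΔL = 0, ±1 (not L=0↔0): L: 4 → 3, ΔL = -1 — ✓.
ΔJ = 0, ±1 (not J=0↔0): J: 7/2 → 7/2, ΔJ = +0 — ✓.
ΔS = 0: S: 1/2 → 1/2 — ✓.
All four E1 rules are satisfied.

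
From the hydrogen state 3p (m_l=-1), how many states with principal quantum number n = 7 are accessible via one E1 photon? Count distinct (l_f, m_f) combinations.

E1 requires Δl = ±1, so l_f ∈ {0, 2}; with 0 ≤ l_f ≤ n_f−1 = 6, the allowed l_f values are {0, 2}.
For l_f = 0: m_f ∈ {m_i−1, m_i, m_i+1} ∩ [−0, 0] = {0} → 1 state.
For l_f = 2: m_f ∈ {m_i−1, m_i, m_i+1} ∩ [−2, 2] = {-2, -1, 0} → 3 states.
Total: 4.

4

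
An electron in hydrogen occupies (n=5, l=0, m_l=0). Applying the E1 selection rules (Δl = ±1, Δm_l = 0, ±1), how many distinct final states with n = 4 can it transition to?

3

E1 requires Δl = ±1, so l_f ∈ {-1, 1}; with 0 ≤ l_f ≤ n_f−1 = 3, the allowed l_f values are {1}.
For l_f = 1: m_f ∈ {m_i−1, m_i, m_i+1} ∩ [−1, 1] = {-1, 0, 1} → 3 states.
Total: 3.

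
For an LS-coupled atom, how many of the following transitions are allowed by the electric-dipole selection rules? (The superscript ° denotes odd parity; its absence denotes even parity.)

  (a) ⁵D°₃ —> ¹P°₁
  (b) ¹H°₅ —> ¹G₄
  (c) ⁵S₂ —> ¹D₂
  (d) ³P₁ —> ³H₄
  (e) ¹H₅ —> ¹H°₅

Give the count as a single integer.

(a) forbidden (parity, ΔS, ΔJ fail)
(b) allowed
(c) forbidden (parity, ΔS, ΔL fail)
(d) forbidden (parity, ΔL, ΔJ fail)
(e) allowed
Total allowed: 2 of 5.

2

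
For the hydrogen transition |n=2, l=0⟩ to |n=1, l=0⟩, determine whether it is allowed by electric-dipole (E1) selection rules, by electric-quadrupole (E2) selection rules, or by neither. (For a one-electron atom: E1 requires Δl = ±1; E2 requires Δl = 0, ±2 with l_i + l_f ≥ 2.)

neither

Δl = 0 − 0 = +0; l_i + l_f = 0.
E1 (Δl = ±1): not satisfied.
E2 (Δl = 0,±2, l_i+l_f ≥ 2): not satisfied.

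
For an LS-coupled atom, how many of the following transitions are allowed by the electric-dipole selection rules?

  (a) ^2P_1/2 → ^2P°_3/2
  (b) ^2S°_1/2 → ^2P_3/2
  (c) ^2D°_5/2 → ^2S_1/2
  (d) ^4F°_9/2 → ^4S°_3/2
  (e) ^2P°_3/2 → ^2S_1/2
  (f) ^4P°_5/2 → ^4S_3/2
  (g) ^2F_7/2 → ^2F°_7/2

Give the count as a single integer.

(a) allowed
(b) allowed
(c) forbidden (ΔL, ΔJ fail)
(d) forbidden (parity, ΔL, ΔJ fail)
(e) allowed
(f) allowed
(g) allowed
Total allowed: 5 of 7.

5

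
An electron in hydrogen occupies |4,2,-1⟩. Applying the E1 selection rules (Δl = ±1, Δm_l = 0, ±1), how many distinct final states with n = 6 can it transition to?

5

E1 requires Δl = ±1, so l_f ∈ {1, 3}; with 0 ≤ l_f ≤ n_f−1 = 5, the allowed l_f values are {1, 3}.
For l_f = 1: m_f ∈ {m_i−1, m_i, m_i+1} ∩ [−1, 1] = {-1, 0} → 2 states.
For l_f = 3: m_f ∈ {m_i−1, m_i, m_i+1} ∩ [−3, 3] = {-2, -1, 0} → 3 states.
Total: 5.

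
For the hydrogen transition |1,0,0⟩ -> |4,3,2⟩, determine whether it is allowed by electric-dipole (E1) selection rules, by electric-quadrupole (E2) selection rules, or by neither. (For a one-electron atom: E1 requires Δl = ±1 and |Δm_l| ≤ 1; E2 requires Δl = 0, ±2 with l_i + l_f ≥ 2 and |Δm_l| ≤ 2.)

neither

Δl = 3 − 0 = +3; l_i + l_f = 3.
Δm_l = +2.
E1 (Δl = ±1, |Δm_l| ≤ 1): not satisfied.
E2 (Δl = 0,±2, l_i+l_f ≥ 2, |Δm_l| ≤ 2): not satisfied.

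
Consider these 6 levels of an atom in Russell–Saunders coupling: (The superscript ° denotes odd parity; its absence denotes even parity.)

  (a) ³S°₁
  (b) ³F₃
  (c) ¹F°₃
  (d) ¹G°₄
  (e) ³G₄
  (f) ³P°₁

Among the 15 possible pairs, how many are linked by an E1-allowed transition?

(a)–(b): forbidden (ΔL, ΔJ).
(a)–(c): forbidden (parity, ΔS, ΔL, ΔJ).
(a)–(d): forbidden (parity, ΔS, ΔL, ΔJ).
(a)–(e): forbidden (ΔL, ΔJ).
(a)–(f): forbidden (parity).
(b)–(c): forbidden (ΔS).
(b)–(d): forbidden (ΔS).
(b)–(e): forbidden (parity).
(b)–(f): forbidden (ΔL, ΔJ).
(c)–(d): forbidden (parity).
(c)–(e): forbidden (ΔS).
(c)–(f): forbidden (parity, ΔS, ΔL, ΔJ).
(d)–(e): forbidden (ΔS).
(d)–(f): forbidden (parity, ΔS, ΔL, ΔJ).
(e)–(f): forbidden (ΔL, ΔJ).
Allowed pairs: 0 of 15.

0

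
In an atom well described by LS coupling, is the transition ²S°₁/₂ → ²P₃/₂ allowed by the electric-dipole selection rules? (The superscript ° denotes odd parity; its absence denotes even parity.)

Reading off the term symbols: S 1/2→1/2, L 0→1, J 1/2→3/2, parity odd→even.
Parity must change: odd → even — ok.
ΔS = 0: S: 1/2 → 1/2 — ok.
ΔJ = 0, ±1 (not J=0↔0): J: 1/2 → 3/2, ΔJ = +1 — ok.
ΔL = 0, ±1 (not L=0↔0): L: 0 → 1, ΔL = +1 — ok.
All four E1 rules are satisfied.

allowed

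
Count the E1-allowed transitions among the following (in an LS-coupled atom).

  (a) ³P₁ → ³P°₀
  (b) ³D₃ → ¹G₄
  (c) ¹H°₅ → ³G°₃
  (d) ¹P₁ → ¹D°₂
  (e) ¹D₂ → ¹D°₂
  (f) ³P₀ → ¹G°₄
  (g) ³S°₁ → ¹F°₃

(a) allowed
(b) forbidden (parity, ΔS, ΔL fail)
(c) forbidden (parity, ΔS, ΔJ fail)
(d) allowed
(e) allowed
(f) forbidden (ΔS, ΔL, ΔJ fail)
(g) forbidden (parity, ΔS, ΔL, ΔJ fail)
Total allowed: 3 of 7.

3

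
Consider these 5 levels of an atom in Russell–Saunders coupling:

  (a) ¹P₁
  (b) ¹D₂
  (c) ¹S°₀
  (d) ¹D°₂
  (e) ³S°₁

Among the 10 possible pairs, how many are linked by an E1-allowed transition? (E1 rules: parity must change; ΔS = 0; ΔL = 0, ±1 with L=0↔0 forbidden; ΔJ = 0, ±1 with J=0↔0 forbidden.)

(a)–(b): forbidden (parity).
(a)–(c): allowed.
(a)–(d): allowed.
(a)–(e): forbidden (ΔS).
(b)–(c): forbidden (ΔL, ΔJ).
(b)–(d): allowed.
(b)–(e): forbidden (ΔS, ΔL).
(c)–(d): forbidden (parity, ΔL, ΔJ).
(c)–(e): forbidden (parity, ΔS, ΔL).
(d)–(e): forbidden (parity, ΔS, ΔL).
Allowed pairs: 3 of 10.

3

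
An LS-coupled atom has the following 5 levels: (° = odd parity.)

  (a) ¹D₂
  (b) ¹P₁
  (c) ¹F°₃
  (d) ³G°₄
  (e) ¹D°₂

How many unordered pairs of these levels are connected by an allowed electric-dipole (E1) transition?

3

(a)–(b): forbidden (parity).
(a)–(c): allowed.
(a)–(d): forbidden (ΔS, ΔL, ΔJ).
(a)–(e): allowed.
(b)–(c): forbidden (ΔL, ΔJ).
(b)–(d): forbidden (ΔS, ΔL, ΔJ).
(b)–(e): allowed.
(c)–(d): forbidden (parity, ΔS).
(c)–(e): forbidden (parity).
(d)–(e): forbidden (parity, ΔS, ΔL, ΔJ).
Allowed pairs: 3 of 10.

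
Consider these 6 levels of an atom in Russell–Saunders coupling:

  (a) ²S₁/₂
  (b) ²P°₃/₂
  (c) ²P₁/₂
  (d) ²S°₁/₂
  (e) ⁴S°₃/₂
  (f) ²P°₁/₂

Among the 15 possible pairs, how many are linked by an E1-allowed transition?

5

(a)–(b): allowed.
(a)–(c): forbidden (parity).
(a)–(d): forbidden (ΔL).
(a)–(e): forbidden (ΔS, ΔL).
(a)–(f): allowed.
(b)–(c): allowed.
(b)–(d): forbidden (parity).
(b)–(e): forbidden (parity, ΔS).
(b)–(f): forbidden (parity).
(c)–(d): allowed.
(c)–(e): forbidden (ΔS).
(c)–(f): allowed.
(d)–(e): forbidden (parity, ΔS, ΔL).
(d)–(f): forbidden (parity).
(e)–(f): forbidden (parity, ΔS).
Allowed pairs: 5 of 15.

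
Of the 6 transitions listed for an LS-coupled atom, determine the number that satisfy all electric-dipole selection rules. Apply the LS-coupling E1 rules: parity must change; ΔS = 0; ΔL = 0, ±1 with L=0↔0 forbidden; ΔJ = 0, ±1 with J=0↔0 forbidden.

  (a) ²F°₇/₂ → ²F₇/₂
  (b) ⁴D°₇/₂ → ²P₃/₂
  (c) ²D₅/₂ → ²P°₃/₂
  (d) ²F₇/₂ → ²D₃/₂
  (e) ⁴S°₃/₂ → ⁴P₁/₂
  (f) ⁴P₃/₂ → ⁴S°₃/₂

(a) allowed
(b) forbidden (ΔS, ΔJ fail)
(c) allowed
(d) forbidden (parity, ΔJ fail)
(e) allowed
(f) allowed
Total allowed: 4 of 6.

4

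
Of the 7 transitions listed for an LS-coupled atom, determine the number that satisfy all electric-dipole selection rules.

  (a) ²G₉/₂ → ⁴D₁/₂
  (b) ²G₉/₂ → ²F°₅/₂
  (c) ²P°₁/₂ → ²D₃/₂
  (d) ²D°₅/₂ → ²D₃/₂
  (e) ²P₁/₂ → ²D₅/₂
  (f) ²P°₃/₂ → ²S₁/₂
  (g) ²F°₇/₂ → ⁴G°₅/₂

3

(a) forbidden (parity, ΔS, ΔL, ΔJ fail)
(b) forbidden (ΔJ fails)
(c) allowed
(d) allowed
(e) forbidden (parity, ΔJ fail)
(f) allowed
(g) forbidden (parity, ΔS fail)
Total allowed: 3 of 7.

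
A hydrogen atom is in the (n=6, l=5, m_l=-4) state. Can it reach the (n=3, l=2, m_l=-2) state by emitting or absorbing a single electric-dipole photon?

Initial l = 5, final l = 2, so Δl = -3. E1 requires Δl = ±1: violated.
Δm_l = -2 − (-4) = +2. E1 requires Δm_l = 0, ±1: violated.
The transition is electric-dipole forbidden.

forbidden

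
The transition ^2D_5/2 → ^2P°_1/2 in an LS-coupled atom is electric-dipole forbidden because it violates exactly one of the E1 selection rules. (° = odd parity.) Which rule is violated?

the ΔJ = 0, ±1 rule

Parity must change: even → odd — satisfied.
ΔS = 0: S: 1/2 → 1/2 — satisfied.
ΔL = 0, ±1 (not L=0↔0): L: 2 → 1, ΔL = -1 — satisfied.
ΔJ = 0, ±1 (not J=0↔0): J: 5/2 → 1/2, ΔJ = -2 — violated.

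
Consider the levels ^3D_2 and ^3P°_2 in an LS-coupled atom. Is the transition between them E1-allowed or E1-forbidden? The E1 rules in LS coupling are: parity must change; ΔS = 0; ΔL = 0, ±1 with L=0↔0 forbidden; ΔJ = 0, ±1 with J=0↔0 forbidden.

Reading off the term symbols: S 1→1, L 2→1, J 2→2, parity even→odd.
Parity must change: even → odd — ✓.
ΔL = 0, ±1 (not L=0↔0): L: 2 → 1, ΔL = -1 — ✓.
ΔJ = 0, ±1 (not J=0↔0): J: 2 → 2, ΔJ = +0 — ✓.
ΔS = 0: S: 1 → 1 — ✓.
All four E1 rules are satisfied.

allowed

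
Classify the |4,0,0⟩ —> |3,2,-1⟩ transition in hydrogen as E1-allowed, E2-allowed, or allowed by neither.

E2

Δl = 2 − 0 = +2; l_i + l_f = 2.
Δm_l = -1.
E1 (Δl = ±1, |Δm_l| ≤ 1): not satisfied.
E2 (Δl = 0,±2, l_i+l_f ≥ 2, |Δm_l| ≤ 2): satisfied.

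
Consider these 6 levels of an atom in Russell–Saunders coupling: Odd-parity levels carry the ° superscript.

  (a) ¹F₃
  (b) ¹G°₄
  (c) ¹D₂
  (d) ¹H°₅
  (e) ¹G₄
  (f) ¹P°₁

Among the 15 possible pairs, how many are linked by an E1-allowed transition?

4

(a)–(b): allowed.
(a)–(c): forbidden (parity).
(a)–(d): forbidden (ΔL, ΔJ).
(a)–(e): forbidden (parity).
(a)–(f): forbidden (ΔL, ΔJ).
(b)–(c): forbidden (ΔL, ΔJ).
(b)–(d): forbidden (parity).
(b)–(e): allowed.
(b)–(f): forbidden (parity, ΔL, ΔJ).
(c)–(d): forbidden (ΔL, ΔJ).
(c)–(e): forbidden (parity, ΔL, ΔJ).
(c)–(f): allowed.
(d)–(e): allowed.
(d)–(f): forbidden (parity, ΔL, ΔJ).
(e)–(f): forbidden (ΔL, ΔJ).
Allowed pairs: 4 of 15.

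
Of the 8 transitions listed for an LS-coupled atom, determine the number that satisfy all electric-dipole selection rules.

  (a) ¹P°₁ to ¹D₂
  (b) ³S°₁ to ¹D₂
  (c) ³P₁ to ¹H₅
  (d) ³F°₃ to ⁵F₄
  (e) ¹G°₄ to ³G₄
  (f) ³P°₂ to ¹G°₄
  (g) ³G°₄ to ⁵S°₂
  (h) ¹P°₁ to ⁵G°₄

1

(a) allowed
(b) forbidden (ΔS, ΔL fail)
(c) forbidden (parity, ΔS, ΔL, ΔJ fail)
(d) forbidden (ΔS fails)
(e) forbidden (ΔS fails)
(f) forbidden (parity, ΔS, ΔL, ΔJ fail)
(g) forbidden (parity, ΔS, ΔL, ΔJ fail)
(h) forbidden (parity, ΔS, ΔL, ΔJ fail)
Total allowed: 1 of 8.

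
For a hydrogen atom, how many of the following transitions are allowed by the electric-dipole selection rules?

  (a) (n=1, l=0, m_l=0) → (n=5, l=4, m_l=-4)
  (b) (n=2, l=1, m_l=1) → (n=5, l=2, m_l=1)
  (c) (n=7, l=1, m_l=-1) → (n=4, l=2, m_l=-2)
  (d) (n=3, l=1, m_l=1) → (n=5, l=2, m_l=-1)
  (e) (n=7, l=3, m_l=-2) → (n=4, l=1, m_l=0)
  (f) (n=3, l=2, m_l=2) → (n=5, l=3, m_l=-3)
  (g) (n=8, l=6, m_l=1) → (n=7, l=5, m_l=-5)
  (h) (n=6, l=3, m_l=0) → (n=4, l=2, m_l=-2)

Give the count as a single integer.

2

(a) forbidden — Δl = +4 (E1 requires Δl = ±1); Δm_l = -4 (E1 requires Δm_l = 0, ±1)
(b) allowed
(c) allowed
(d) forbidden — Δm_l = -2 (E1 requires Δm_l = 0, ±1)
(e) forbidden — Δl = -2 (E1 requires Δl = ±1); Δm_l = +2 (E1 requires Δm_l = 0, ±1)
(f) forbidden — Δm_l = -5 (E1 requires Δm_l = 0, ±1)
(g) forbidden — Δm_l = -6 (E1 requires Δm_l = 0, ±1)
(h) forbidden — Δm_l = -2 (E1 requires Δm_l = 0, ±1)
Total allowed: 2 of 8.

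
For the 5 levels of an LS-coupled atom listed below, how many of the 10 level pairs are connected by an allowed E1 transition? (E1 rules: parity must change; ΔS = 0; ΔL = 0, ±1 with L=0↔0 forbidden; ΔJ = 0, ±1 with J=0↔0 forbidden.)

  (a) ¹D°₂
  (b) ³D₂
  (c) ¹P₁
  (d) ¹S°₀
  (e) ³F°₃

(a)–(b): forbidden (ΔS).
(a)–(c): allowed.
(a)–(d): forbidden (parity, ΔL, ΔJ).
(a)–(e): forbidden (parity, ΔS).
(b)–(c): forbidden (parity, ΔS).
(b)–(d): forbidden (ΔS, ΔL, ΔJ).
(b)–(e): allowed.
(c)–(d): allowed.
(c)–(e): forbidden (ΔS, ΔL, ΔJ).
(d)–(e): forbidden (parity, ΔS, ΔL, ΔJ).
Allowed pairs: 3 of 10.

3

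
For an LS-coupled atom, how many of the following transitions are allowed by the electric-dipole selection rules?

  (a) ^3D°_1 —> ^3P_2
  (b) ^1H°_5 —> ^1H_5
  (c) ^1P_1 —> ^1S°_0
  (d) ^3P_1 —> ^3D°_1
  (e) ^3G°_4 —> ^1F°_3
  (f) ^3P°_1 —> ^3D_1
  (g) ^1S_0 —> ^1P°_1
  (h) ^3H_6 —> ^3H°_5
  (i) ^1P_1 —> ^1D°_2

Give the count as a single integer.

8

(a) allowed
(b) allowed
(c) allowed
(d) allowed
(e) forbidden (parity, ΔS fail)
(f) allowed
(g) allowed
(h) allowed
(i) allowed
Total allowed: 8 of 9.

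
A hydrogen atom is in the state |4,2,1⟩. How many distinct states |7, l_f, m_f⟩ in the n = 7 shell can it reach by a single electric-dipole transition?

5

E1 requires Δl = ±1, so l_f ∈ {1, 3}; with 0 ≤ l_f ≤ n_f−1 = 6, the allowed l_f values are {1, 3}.
For l_f = 1: m_f ∈ {m_i−1, m_i, m_i+1} ∩ [−1, 1] = {0, 1} → 2 states.
For l_f = 3: m_f ∈ {m_i−1, m_i, m_i+1} ∩ [−3, 3] = {0, 1, 2} → 3 states.
Total: 5.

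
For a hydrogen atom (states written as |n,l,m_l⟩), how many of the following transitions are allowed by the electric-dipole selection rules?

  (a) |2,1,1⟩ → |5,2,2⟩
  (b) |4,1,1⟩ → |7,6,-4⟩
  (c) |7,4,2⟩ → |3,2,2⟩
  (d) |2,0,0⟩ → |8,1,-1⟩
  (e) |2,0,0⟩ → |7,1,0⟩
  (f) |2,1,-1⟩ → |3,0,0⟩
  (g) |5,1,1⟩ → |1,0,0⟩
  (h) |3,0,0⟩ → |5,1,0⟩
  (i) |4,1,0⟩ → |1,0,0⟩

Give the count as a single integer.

(a) allowed
(b) forbidden — Δl = +5 (E1 requires Δl = ±1); Δm_l = -5 (E1 requires Δm_l = 0, ±1)
(c) forbidden — Δl = -2 (E1 requires Δl = ±1)
(d) allowed
(e) allowed
(f) allowed
(g) allowed
(h) allowed
(i) allowed
Total allowed: 7 of 9.

7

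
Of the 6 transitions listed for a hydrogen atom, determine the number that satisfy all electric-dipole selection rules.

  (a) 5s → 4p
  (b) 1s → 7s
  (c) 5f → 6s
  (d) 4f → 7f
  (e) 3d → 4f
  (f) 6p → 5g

2

(a) allowed
(b) forbidden — Δl = +0 (E1 requires Δl = ±1)
(c) forbidden — Δl = -3 (E1 requires Δl = ±1)
(d) forbidden — Δl = +0 (E1 requires Δl = ±1)
(e) allowed
(f) forbidden — Δl = +3 (E1 requires Δl = ±1)
Total allowed: 2 of 6.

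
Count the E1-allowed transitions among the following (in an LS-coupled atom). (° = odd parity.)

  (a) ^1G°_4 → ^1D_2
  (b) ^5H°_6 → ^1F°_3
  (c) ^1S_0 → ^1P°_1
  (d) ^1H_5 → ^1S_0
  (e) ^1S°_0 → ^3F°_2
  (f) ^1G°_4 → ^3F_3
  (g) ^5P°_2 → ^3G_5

(a) forbidden (ΔL, ΔJ fail)
(b) forbidden (parity, ΔS, ΔL, ΔJ fail)
(c) allowed
(d) forbidden (parity, ΔL, ΔJ fail)
(e) forbidden (parity, ΔS, ΔL, ΔJ fail)
(f) forbidden (ΔS fails)
(g) forbidden (ΔS, ΔL, ΔJ fail)
Total allowed: 1 of 7.

1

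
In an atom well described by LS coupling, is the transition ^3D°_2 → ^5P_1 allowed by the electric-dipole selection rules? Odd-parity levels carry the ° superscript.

forbidden

Reading off the term symbols: S 1→2, L 2→1, J 2→1, parity odd→even.
ΔS = 0: S: 1 → 2 — violated.
ΔJ = 0, ±1 (not J=0↔0): J: 2 → 1, ΔJ = -1 — satisfied.
Parity must change: odd → even — satisfied.
ΔL = 0, ±1 (not L=0↔0): L: 2 → 1, ΔL = -1 — satisfied.
Rule(s) violated: ΔS.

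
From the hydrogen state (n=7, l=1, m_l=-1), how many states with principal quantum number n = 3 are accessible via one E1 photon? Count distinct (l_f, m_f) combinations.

4

E1 requires Δl = ±1, so l_f ∈ {0, 2}; with 0 ≤ l_f ≤ n_f−1 = 2, the allowed l_f values are {0, 2}.
For l_f = 0: m_f ∈ {m_i−1, m_i, m_i+1} ∩ [−0, 0] = {0} → 1 state.
For l_f = 2: m_f ∈ {m_i−1, m_i, m_i+1} ∩ [−2, 2] = {-2, -1, 0} → 3 states.
Total: 4.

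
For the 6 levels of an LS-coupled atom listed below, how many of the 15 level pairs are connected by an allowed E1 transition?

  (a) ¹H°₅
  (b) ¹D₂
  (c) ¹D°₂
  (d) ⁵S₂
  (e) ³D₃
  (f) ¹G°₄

1

(a)–(b): forbidden (ΔL, ΔJ).
(a)–(c): forbidden (parity, ΔL, ΔJ).
(a)–(d): forbidden (ΔS, ΔL, ΔJ).
(a)–(e): forbidden (ΔS, ΔL, ΔJ).
(a)–(f): forbidden (parity).
(b)–(c): allowed.
(b)–(d): forbidden (parity, ΔS, ΔL).
(b)–(e): forbidden (parity, ΔS).
(b)–(f): forbidden (ΔL, ΔJ).
(c)–(d): forbidden (ΔS, ΔL).
(c)–(e): forbidden (ΔS).
(c)–(f): forbidden (parity, ΔL, ΔJ).
(d)–(e): forbidden (parity, ΔS, ΔL).
(d)–(f): forbidden (ΔS, ΔL, ΔJ).
(e)–(f): forbidden (ΔS, ΔL).
Allowed pairs: 1 of 15.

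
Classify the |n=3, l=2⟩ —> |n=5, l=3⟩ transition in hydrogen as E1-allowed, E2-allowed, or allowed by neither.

Δl = 3 − 2 = +1; l_i + l_f = 5.
E1 (Δl = ±1): satisfied.
E2 (Δl = 0,±2, l_i+l_f ≥ 2): not satisfied.

E1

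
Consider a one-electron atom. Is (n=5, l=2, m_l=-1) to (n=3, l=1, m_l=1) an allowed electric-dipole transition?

Δl = 1 − 2 = -1; the E1 rule Δl = ±1 is ok.
Δm_l = 1 − (-1) = +2. E1 requires Δm_l = 0, ±1: fails.
The transition is electric-dipole forbidden.

forbidden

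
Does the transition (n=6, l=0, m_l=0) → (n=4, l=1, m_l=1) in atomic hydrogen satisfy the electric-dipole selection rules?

Δl = 1 − 0 = +1; the E1 rule Δl = ±1 is ✓.
Δm_l = 1 − (0) = +1. E1 requires Δm_l = 0, ±1: ✓.
All E1 selection rules are satisfied.

allowed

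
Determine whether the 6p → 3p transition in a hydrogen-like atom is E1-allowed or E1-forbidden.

l: 1 → 1 (Δl = +0). Δl = ±1 fails.
The transition is electric-dipole forbidden.

forbidden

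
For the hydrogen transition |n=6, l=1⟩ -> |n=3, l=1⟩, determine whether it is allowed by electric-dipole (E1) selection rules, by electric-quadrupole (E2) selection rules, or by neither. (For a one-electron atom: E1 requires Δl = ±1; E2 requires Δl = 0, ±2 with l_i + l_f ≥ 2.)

Δl = 1 − 1 = +0; l_i + l_f = 2.
E1 (Δl = ±1): not satisfied.
E2 (Δl = 0,±2, l_i+l_f ≥ 2): satisfied.

E2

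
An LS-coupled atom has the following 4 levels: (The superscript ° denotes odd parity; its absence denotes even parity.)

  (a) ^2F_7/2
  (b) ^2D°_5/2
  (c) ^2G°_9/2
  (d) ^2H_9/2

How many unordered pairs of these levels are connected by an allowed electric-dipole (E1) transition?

3

(a)–(b): allowed.
(a)–(c): allowed.
(a)–(d): forbidden (parity, ΔL).
(b)–(c): forbidden (parity, ΔL, ΔJ).
(b)–(d): forbidden (ΔL, ΔJ).
(c)–(d): allowed.
Allowed pairs: 3 of 6.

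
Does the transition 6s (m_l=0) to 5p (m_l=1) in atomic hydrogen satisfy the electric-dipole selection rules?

l: 0 → 1 (Δl = +1). Δl = ±1 ✓.
Δm_l = 1 − (0) = +1. E1 requires Δm_l = 0, ±1: ✓.
All E1 selection rules are satisfied.

allowed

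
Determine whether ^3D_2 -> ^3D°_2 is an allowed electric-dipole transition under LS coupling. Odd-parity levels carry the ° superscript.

allowed

Parity must change: even → odd — passes.
ΔS = 0: S: 1 → 1 — passes.
ΔL = 0, ±1 (not L=0↔0): L: 2 → 2, ΔL = +0 — passes.
ΔJ = 0, ±1 (not J=0↔0): J: 2 → 2, ΔJ = +0 — passes.
All four E1 rules are satisfied.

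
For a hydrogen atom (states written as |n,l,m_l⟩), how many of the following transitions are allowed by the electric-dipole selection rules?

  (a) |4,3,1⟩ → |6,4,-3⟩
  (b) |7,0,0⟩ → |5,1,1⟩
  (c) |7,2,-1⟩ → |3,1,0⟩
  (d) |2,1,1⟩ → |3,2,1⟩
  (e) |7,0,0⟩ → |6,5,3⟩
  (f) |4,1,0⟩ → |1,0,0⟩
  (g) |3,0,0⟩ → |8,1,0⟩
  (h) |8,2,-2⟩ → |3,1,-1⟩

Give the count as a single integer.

(a) forbidden — Δm_l = -4 (E1 requires Δm_l = 0, ±1)
(b) allowed
(c) allowed
(d) allowed
(e) forbidden — Δl = +5 (E1 requires Δl = ±1); Δm_l = +3 (E1 requires Δm_l = 0, ±1)
(f) allowed
(g) allowed
(h) allowed
Total allowed: 6 of 8.

6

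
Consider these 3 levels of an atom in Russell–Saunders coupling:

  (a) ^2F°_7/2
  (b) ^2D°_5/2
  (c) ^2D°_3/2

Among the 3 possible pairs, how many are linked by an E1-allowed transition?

0

(a)–(b): forbidden (parity).
(a)–(c): forbidden (parity, ΔJ).
(b)–(c): forbidden (parity).
Allowed pairs: 0 of 3.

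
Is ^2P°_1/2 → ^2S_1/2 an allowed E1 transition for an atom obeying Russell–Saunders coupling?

ΔS = 0: S: 1/2 → 1/2 — ok.
Parity must change: odd → even — ok.
ΔL = 0, ±1 (not L=0↔0): L: 1 → 0, ΔL = -1 — ok.
ΔJ = 0, ±1 (not J=0↔0): J: 1/2 → 1/2, ΔJ = +0 — ok.
All four E1 rules are satisfied.

allowed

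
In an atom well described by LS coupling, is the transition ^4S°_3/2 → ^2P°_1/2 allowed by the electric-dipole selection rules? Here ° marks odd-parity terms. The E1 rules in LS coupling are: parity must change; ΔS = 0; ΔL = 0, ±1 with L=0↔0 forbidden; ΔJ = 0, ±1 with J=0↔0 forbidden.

Reading off the term symbols: S 3/2→1/2, L 0→1, J 3/2→1/2, parity odd→odd.
Parity must change: odd → odd — violated.
ΔS = 0: S: 3/2 → 1/2 — violated.
ΔL = 0, ±1 (not L=0↔0): L: 0 → 1, ΔL = +1 — satisfied.
ΔJ = 0, ±1 (not J=0↔0): J: 3/2 → 1/2, ΔJ = -1 — satisfied.
Rule(s) violated: parity, ΔS.

forbidden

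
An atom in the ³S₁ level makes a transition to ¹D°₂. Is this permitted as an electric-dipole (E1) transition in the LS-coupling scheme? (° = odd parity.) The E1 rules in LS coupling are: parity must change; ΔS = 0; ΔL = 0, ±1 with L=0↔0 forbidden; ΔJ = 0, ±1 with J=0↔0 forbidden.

forbidden

Reading off the term symbols: S 1→0, L 0→2, J 1→2, parity even→odd.
Parity must change: even → odd — passes.
ΔS = 0: S: 1 → 0 — fails.
ΔL = 0, ±1 (not L=0↔0): L: 0 → 2, ΔL = +2 — fails.
ΔJ = 0, ±1 (not J=0↔0): J: 1 → 2, ΔJ = +1 — passes.
Rule(s) violated: ΔS, ΔL.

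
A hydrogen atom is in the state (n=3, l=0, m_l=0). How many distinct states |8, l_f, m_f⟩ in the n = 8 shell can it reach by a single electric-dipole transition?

3

E1 requires Δl = ±1, so l_f ∈ {-1, 1}; with 0 ≤ l_f ≤ n_f−1 = 7, the allowed l_f values are {1}.
For l_f = 1: m_f ∈ {m_i−1, m_i, m_i+1} ∩ [−1, 1] = {-1, 0, 1} → 3 states.
Total: 3.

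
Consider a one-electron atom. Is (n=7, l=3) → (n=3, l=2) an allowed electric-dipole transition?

allowed

l: 3 → 2 (Δl = -1). Δl = ±1 satisfied.
All E1 selection rules are satisfied.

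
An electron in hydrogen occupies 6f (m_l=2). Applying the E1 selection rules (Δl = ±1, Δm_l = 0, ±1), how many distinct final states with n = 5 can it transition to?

E1 requires Δl = ±1, so l_f ∈ {2, 4}; with 0 ≤ l_f ≤ n_f−1 = 4, the allowed l_f values are {2, 4}.
For l_f = 2: m_f ∈ {m_i−1, m_i, m_i+1} ∩ [−2, 2] = {1, 2} → 2 states.
For l_f = 4: m_f ∈ {m_i−1, m_i, m_i+1} ∩ [−4, 4] = {1, 2, 3} → 3 states.
Total: 5.

5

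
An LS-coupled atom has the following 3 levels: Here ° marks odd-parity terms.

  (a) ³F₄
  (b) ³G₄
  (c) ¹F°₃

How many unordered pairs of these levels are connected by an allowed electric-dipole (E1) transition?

0

(a)–(b): forbidden (parity).
(a)–(c): forbidden (ΔS).
(b)–(c): forbidden (ΔS).
Allowed pairs: 0 of 3.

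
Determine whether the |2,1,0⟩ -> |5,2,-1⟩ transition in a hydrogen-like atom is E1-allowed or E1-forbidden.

l: 1 → 2 (Δl = +1). Δl = ±1 passes.
m_l: 0 → -1 (Δm_l = -1). |Δm_l| ≤ 1 passes.
All E1 selection rules are satisfied.

allowed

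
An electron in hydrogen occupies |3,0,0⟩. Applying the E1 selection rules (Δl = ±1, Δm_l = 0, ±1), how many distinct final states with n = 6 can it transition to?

3

E1 requires Δl = ±1, so l_f ∈ {-1, 1}; with 0 ≤ l_f ≤ n_f−1 = 5, the allowed l_f values are {1}.
For l_f = 1: m_f ∈ {m_i−1, m_i, m_i+1} ∩ [−1, 1] = {-1, 0, 1} → 3 states.
Total: 3.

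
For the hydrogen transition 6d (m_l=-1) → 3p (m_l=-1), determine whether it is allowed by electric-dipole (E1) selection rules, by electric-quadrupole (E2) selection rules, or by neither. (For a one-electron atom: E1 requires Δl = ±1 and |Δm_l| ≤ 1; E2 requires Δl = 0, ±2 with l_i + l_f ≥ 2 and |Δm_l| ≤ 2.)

E1

Δl = 1 − 2 = -1; l_i + l_f = 3.
Δm_l = +0.
E1 (Δl = ±1, |Δm_l| ≤ 1): satisfied.
E2 (Δl = 0,±2, l_i+l_f ≥ 2, |Δm_l| ≤ 2): not satisfied.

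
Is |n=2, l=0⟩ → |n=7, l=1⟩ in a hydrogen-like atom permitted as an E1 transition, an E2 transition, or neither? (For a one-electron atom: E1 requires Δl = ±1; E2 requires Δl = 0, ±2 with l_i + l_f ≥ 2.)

E1

Δl = 1 − 0 = +1; l_i + l_f = 1.
E1 (Δl = ±1): satisfied.
E2 (Δl = 0,±2, l_i+l_f ≥ 2): not satisfied.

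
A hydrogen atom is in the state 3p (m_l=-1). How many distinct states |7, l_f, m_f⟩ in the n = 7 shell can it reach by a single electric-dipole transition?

E1 requires Δl = ±1, so l_f ∈ {0, 2}; with 0 ≤ l_f ≤ n_f−1 = 6, the allowed l_f values are {0, 2}.
For l_f = 0: m_f ∈ {m_i−1, m_i, m_i+1} ∩ [−0, 0] = {0} → 1 state.
For l_f = 2: m_f ∈ {m_i−1, m_i, m_i+1} ∩ [−2, 2] = {-2, -1, 0} → 3 states.
Total: 4.

4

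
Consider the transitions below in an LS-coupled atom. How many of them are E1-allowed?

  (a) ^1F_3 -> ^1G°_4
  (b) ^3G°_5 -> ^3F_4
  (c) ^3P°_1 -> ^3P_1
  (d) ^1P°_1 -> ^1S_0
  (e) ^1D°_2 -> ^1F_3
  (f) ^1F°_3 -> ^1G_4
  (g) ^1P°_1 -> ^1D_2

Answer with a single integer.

(a) allowed
(b) allowed
(c) allowed
(d) allowed
(e) allowed
(f) allowed
(g) allowed
Total allowed: 7 of 7.

7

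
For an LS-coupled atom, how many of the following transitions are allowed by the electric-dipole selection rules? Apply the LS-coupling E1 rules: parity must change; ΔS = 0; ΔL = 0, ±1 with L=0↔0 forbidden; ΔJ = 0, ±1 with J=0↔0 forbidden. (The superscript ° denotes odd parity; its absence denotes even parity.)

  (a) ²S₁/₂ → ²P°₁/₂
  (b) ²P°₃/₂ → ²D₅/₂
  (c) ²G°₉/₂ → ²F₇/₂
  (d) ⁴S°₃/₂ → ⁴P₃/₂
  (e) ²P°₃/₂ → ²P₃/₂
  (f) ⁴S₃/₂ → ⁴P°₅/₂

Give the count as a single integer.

(a) allowed
(b) allowed
(c) allowed
(d) allowed
(e) allowed
(f) allowed
Total allowed: 6 of 6.

6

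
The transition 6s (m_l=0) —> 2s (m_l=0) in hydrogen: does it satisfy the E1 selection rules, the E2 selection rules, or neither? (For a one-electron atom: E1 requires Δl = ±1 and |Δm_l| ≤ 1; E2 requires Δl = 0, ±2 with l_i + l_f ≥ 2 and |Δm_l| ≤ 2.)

Δl = 0 − 0 = +0; l_i + l_f = 0.
Δm_l = +0.
E1 (Δl = ±1, |Δm_l| ≤ 1): not satisfied.
E2 (Δl = 0,±2, l_i+l_f ≥ 2, |Δm_l| ≤ 2): not satisfied.

neither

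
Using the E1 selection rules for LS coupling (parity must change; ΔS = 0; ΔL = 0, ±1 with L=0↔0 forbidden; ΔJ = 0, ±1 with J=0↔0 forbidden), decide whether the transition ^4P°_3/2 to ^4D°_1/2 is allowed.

Reading off the term symbols: S 3/2→3/2, L 1→2, J 3/2→1/2, parity odd→odd.
ΔS = 0: S: 3/2 → 3/2 — ok.
Parity must change: odd → odd — fails.
ΔL = 0, ±1 (not L=0↔0): L: 1 → 2, ΔL = +1 — ok.
ΔJ = 0, ±1 (not J=0↔0): J: 3/2 → 1/2, ΔJ = -1 — ok.
Rule(s) violated: parity.

forbidden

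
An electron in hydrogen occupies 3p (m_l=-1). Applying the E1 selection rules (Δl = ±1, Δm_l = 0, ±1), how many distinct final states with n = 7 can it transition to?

4

E1 requires Δl = ±1, so l_f ∈ {0, 2}; with 0 ≤ l_f ≤ n_f−1 = 6, the allowed l_f values are {0, 2}.
For l_f = 0: m_f ∈ {m_i−1, m_i, m_i+1} ∩ [−0, 0] = {0} → 1 state.
For l_f = 2: m_f ∈ {m_i−1, m_i, m_i+1} ∩ [−2, 2] = {-2, -1, 0} → 3 states.
Total: 4.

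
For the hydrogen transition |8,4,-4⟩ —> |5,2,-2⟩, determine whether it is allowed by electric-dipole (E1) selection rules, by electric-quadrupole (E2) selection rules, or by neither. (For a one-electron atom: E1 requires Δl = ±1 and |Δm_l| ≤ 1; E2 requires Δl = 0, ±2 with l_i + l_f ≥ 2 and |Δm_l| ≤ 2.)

E2

Δl = 2 − 4 = -2; l_i + l_f = 6.
Δm_l = +2.
E1 (Δl = ±1, |Δm_l| ≤ 1): not satisfied.
E2 (Δl = 0,±2, l_i+l_f ≥ 2, |Δm_l| ≤ 2): satisfied.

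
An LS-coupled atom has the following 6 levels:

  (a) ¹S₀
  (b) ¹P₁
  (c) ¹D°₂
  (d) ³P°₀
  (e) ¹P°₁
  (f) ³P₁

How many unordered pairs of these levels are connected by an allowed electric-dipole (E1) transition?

(a)–(b): forbidden (parity).
(a)–(c): forbidden (ΔL, ΔJ).
(a)–(d): forbidden (ΔS, ΔJ).
(a)–(e): allowed.
(a)–(f): forbidden (parity, ΔS).
(b)–(c): allowed.
(b)–(d): forbidden (ΔS).
(b)–(e): allowed.
(b)–(f): forbidden (parity, ΔS).
(c)–(d): forbidden (parity, ΔS, ΔJ).
(c)–(e): forbidden (parity).
(c)–(f): forbidden (ΔS).
(d)–(e): forbidden (parity, ΔS).
(d)–(f): allowed.
(e)–(f): forbidden (ΔS).
Allowed pairs: 4 of 15.

4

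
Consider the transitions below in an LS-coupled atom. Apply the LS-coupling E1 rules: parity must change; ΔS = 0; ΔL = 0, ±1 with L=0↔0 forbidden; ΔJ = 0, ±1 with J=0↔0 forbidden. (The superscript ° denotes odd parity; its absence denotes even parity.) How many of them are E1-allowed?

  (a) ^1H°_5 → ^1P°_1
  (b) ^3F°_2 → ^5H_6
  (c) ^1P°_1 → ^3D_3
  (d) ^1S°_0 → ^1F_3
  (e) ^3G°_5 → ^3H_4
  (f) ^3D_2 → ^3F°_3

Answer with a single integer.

(a) forbidden (parity, ΔL, ΔJ fail)
(b) forbidden (ΔS, ΔL, ΔJ fail)
(c) forbidden (ΔS, ΔJ fail)
(d) forbidden (ΔL, ΔJ fail)
(e) allowed
(f) allowed
Total allowed: 2 of 6.

2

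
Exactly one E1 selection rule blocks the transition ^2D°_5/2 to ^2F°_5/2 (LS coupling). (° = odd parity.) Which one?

parity

Parity must change: odd → odd — fails.
ΔS = 0: S: 1/2 → 1/2 — ok.
ΔL = 0, ±1 (not L=0↔0): L: 2 → 3, ΔL = +1 — ok.
ΔJ = 0, ±1 (not J=0↔0): J: 5/2 → 5/2, ΔJ = +0 — ok.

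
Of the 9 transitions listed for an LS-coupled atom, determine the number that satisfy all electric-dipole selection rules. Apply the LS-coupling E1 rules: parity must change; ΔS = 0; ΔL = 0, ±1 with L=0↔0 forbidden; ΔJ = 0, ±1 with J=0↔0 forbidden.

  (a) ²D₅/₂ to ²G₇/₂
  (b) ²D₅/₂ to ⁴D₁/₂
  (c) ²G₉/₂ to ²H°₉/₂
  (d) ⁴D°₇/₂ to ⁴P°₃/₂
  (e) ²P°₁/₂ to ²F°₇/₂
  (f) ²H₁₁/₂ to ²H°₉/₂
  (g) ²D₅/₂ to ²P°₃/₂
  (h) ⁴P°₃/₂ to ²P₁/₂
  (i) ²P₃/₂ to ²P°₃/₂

4

(a) forbidden (parity, ΔL fail)
(b) forbidden (parity, ΔS, ΔJ fail)
(c) allowed
(d) forbidden (parity, ΔJ fail)
(e) forbidden (parity, ΔL, ΔJ fail)
(f) allowed
(g) allowed
(h) forbidden (ΔS fails)
(i) allowed
Total allowed: 4 of 9.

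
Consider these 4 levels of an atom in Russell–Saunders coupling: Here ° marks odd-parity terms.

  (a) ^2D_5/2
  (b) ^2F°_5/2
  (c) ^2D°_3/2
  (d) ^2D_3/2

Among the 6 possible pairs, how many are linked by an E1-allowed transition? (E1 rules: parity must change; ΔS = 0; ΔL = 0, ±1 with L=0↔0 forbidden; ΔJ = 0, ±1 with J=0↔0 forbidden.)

4

(a)–(b): allowed.
(a)–(c): allowed.
(a)–(d): forbidden (parity).
(b)–(c): forbidden (parity).
(b)–(d): allowed.
(c)–(d): allowed.
Allowed pairs: 4 of 6.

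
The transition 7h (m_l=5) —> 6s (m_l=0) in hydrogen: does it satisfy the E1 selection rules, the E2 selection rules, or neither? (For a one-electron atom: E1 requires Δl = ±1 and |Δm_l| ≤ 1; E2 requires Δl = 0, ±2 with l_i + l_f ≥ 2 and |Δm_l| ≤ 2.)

neither

Δl = 0 − 5 = -5; l_i + l_f = 5.
Δm_l = -5.
E1 (Δl = ±1, |Δm_l| ≤ 1): not satisfied.
E2 (Δl = 0,±2, l_i+l_f ≥ 2, |Δm_l| ≤ 2): not satisfied.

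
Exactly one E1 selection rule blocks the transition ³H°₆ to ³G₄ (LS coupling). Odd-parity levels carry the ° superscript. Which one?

Initial level: S=1, L=5, J=6, parity odd. Final level: S=1, L=4, J=4, parity even.
Parity must change: odd → even — satisfied.
ΔS = 0: S: 1 → 1 — satisfied.
ΔL = 0, ±1 (not L=0↔0): L: 5 → 4, ΔL = -1 — satisfied.
ΔJ = 0, ±1 (not J=0↔0): J: 6 → 4, ΔJ = -2 — violated.

the ΔJ = 0, ±1 rule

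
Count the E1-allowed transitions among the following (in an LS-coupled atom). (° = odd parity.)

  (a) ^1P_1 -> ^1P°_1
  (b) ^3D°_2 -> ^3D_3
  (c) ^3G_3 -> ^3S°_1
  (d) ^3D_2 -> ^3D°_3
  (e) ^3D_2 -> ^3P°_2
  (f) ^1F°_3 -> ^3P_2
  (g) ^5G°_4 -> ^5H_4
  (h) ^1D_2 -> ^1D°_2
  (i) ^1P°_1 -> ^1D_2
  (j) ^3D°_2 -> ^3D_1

(a) allowed
(b) allowed
(c) forbidden (ΔL, ΔJ fail)
(d) allowed
(e) allowed
(f) forbidden (ΔS, ΔL fail)
(g) allowed
(h) allowed
(i) allowed
(j) allowed
Total allowed: 8 of 10.

8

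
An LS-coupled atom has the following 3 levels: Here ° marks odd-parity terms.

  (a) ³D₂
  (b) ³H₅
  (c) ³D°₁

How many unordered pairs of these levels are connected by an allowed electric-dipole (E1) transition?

(a)–(b): forbidden (parity, ΔL, ΔJ).
(a)–(c): allowed.
(b)–(c): forbidden (ΔL, ΔJ).
Allowed pairs: 1 of 3.

1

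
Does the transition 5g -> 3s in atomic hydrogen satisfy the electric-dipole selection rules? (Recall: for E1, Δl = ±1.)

Δl = 0 − 4 = -4; the E1 rule Δl = ±1 is fails.
The transition is electric-dipole forbidden.

forbidden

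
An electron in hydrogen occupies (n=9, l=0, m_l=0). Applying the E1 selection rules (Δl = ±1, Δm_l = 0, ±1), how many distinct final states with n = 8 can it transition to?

3

E1 requires Δl = ±1, so l_f ∈ {-1, 1}; with 0 ≤ l_f ≤ n_f−1 = 7, the allowed l_f values are {1}.
For l_f = 1: m_f ∈ {m_i−1, m_i, m_i+1} ∩ [−1, 1] = {-1, 0, 1} → 3 states.
Total: 3.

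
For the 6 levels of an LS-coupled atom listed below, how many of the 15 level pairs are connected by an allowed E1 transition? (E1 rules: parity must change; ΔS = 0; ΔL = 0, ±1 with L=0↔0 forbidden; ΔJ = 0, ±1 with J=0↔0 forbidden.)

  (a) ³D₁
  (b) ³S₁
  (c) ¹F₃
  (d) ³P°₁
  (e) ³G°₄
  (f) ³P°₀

(a)–(b): forbidden (parity, ΔL).
(a)–(c): forbidden (parity, ΔS, ΔJ).
(a)–(d): allowed.
(a)–(e): forbidden (ΔL, ΔJ).
(a)–(f): allowed.
(b)–(c): forbidden (parity, ΔS, ΔL, ΔJ).
(b)–(d): allowed.
(b)–(e): forbidden (ΔL, ΔJ).
(b)–(f): allowed.
(c)–(d): forbidden (ΔS, ΔL, ΔJ).
(c)–(e): forbidden (ΔS).
(c)–(f): forbidden (ΔS, ΔL, ΔJ).
(d)–(e): forbidden (parity, ΔL, ΔJ).
(d)–(f): forbidden (parity).
(e)–(f): forbidden (parity, ΔL, ΔJ).
Allowed pairs: 4 of 15.

4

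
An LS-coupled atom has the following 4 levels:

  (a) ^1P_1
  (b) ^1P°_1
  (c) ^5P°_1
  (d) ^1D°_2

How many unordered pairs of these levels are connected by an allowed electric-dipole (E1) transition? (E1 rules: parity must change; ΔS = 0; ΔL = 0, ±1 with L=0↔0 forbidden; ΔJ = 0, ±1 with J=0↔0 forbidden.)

2

(a)–(b): allowed.
(a)–(c): forbidden (ΔS).
(a)–(d): allowed.
(b)–(c): forbidden (parity, ΔS).
(b)–(d): forbidden (parity).
(c)–(d): forbidden (parity, ΔS).
Allowed pairs: 2 of 6.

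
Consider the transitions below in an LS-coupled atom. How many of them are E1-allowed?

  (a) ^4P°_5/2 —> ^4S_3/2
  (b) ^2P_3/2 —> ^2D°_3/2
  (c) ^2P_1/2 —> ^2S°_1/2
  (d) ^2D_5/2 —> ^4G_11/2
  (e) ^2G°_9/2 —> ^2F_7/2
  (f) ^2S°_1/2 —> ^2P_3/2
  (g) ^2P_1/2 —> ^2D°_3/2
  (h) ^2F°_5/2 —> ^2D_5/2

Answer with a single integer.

(a) allowed
(b) allowed
(c) allowed
(d) forbidden (parity, ΔS, ΔL, ΔJ fail)
(e) allowed
(f) allowed
(g) allowed
(h) allowed
Total allowed: 7 of 8.

7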